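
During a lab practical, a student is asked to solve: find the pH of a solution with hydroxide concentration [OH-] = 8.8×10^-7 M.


pOH = -log10([OH-]) = -log10(8.8×10^-7)
= 7 - log10(8.8) = 6.06
pH = 14 - pOH = 14 - 6.06 = 7.94

7.94


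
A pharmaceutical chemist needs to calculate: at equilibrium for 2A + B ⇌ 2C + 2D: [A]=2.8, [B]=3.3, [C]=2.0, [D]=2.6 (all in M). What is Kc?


Kc = [C]^2[D]^2/([A]^2[B])
= (2.0^2 × 2.6^2)/(2.8^2 × 3.3^1)
= 27.04/25.872
= 1.045

1.045


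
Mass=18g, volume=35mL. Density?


ρ = mass/volume
= 18/35
= 0.514 g/mL

0.514 g/mL


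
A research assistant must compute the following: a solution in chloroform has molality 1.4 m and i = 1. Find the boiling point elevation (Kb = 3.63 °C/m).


ΔTb = Kb × m × i
= 3.63 × 1.4 × 1
= 5.082 °C

5.082 °C


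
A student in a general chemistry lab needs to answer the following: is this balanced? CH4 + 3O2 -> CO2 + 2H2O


Equation: CH4 + 3O2 -> CO2 + 2H2O
Check atoms: C: 1=1, H: 4=4, O: 6≠4
Not balanced

No, not balanced


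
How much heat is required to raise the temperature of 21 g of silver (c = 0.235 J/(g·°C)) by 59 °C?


q = mcΔT = 21 × 0.235 × 59
= 291.17 J

291.17 J


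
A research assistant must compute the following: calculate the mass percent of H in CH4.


M(CH4) = 1×12.01 + 4×1.008 = 16.042 g/mol
Mass of H = 4 × 1.008 = 4.032 g/mol
% H = 4.032/16.042 × 100 = 25.13%

25.13%


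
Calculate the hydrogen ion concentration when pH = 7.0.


[H+] = 10^(-pH) = 10^(-7.0)
= 1.0×10^-7 M

1.0×10^-7 M


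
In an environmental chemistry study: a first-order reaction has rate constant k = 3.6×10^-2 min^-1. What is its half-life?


t½ = ln2/k = 0.693147/(3.6×10^-2 min^-1)
= 19.25 min

19.25 min


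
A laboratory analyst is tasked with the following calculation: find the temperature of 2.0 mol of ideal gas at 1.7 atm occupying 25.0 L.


PV = nRT  (R = 0.08206 L·atm/(mol·K))
T = PV/(nR) = 1.7×25.0/(2.0×0.08206)
= 42.50/0.164120
= 258.96 K

258.96 K


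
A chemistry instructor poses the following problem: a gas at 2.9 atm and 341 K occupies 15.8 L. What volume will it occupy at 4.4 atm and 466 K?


P1V1/T1 = P2V2/T2
V2 = P1V1T2/(T1P2)
= 2.9×15.8×466/(341×4.4)
= 14.231 L

14.231 L


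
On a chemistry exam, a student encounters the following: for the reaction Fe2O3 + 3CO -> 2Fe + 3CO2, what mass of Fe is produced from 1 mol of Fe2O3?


Mole ratio Fe:Fe2O3 = 2:1
n(Fe) = 1 × 2/1 = 2.000 mol
mass = 2.000 × 55.85 = 111.7 g

111.7 g


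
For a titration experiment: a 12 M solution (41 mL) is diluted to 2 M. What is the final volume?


C1V1 = C2V2
12 × 41 = 2 × V2
V2 = 492/2 = 246.0 mL

246.0 mL


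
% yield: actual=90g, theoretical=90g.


% yield = actual/theoretical × 100
= 90/90 × 100
= 100.0%

100.0%


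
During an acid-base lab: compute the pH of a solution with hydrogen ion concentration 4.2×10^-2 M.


pH = -log10([H+]) = -log10(4.2×10^-2)
= 2 - log10(4.2)
= 2 - 0.62
= 1.38

1.38


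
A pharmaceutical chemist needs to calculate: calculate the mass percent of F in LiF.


M(LiF) = 1×6.94 + 1×19.0 = 25.94 g/mol
Mass of F = 1 × 19.0 = 19.00 g/mol
% F = 19.00/25.94 × 100 = 73.25%

73.25%


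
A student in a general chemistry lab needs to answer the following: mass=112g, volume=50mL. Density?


ρ = mass/volume
= 112/50
= 2.24 g/mL

2.24 g/mL


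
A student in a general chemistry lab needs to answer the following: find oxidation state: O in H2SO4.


O is usually -2
Oxidation number: -2

-2


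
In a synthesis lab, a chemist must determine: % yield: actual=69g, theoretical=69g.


% yield = actual/theoretical × 100
= 69/69 × 100
= 100.0%

100.0%


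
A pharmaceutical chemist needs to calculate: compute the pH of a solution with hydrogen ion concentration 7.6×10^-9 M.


pH = -log10([H+]) = -log10(7.6×10^-9)
= 9 - log10(7.6)
= 9 - 0.88
= 8.12

8.12


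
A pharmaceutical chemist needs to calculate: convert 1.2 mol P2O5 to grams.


M(P2O5) = 141.94 g/mol
mass = n × M = 1.2 × 141.94 = 170.33 g

170.33 g


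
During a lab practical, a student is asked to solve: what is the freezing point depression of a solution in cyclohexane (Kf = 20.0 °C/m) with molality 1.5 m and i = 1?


ΔTf = Kf × m × i
= 20.0 × 1.5 × 1
= 30.0 °C

30.0 °C


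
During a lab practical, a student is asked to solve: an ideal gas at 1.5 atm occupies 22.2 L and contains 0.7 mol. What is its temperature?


PV = nRT  (R = 0.08206 L·atm/(mol·K))
T = PV/(nR) = 1.5×22.2/(0.7×0.08206)
= 33.30/0.057442
= 579.72 K

579.72 K


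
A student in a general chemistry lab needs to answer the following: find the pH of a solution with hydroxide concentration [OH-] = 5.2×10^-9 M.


pOH = -log10([OH-]) = -log10(5.2×10^-9)
= 9 - log10(5.2) = 8.28
pH = 14 - pOH = 14 - 8.28 = 5.72

5.72


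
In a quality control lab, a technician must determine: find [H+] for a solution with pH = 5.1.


[H+] = 10^(-pH) = 10^(-5.1)
= 7.94×10^-6 M

7.94×10^-6 M


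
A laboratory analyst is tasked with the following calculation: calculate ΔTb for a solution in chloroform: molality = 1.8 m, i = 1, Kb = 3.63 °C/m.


ΔTb = Kb × m × i
= 3.63 × 1.8 × 1
= 6.534 °C

6.534 °C


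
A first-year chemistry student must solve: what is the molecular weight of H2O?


M(H2O) = 2×1.008 + 1×16.0
= 2.02 + 16.0
= 18.02 g/mol

18.02 g/mol


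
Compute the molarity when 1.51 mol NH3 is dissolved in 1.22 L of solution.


M = n/V = 1.51/1.22 = 1.238 mol/L

1.238 M


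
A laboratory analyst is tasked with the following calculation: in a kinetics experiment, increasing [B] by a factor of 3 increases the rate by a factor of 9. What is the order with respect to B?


rate ∝ [B]^n
3^n = 9 → n = 2
Order in B: 2

2


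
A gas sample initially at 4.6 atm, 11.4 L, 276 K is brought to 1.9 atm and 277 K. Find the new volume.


P1V1/T1 = P2V2/T2
V2 = P1V1T2/(T1P2)
= 4.6×11.4×277/(276×1.9)
= 27.7 L

27.7 L


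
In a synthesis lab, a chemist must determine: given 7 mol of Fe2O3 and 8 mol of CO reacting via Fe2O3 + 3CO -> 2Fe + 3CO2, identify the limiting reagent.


Mole ratio available / coefficient:
  Fe2O3: 7/1 = 7.000
  CO: 8/3 = 2.667
Smaller ratio is limiting.

CO


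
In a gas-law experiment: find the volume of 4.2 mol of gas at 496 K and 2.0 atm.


PV = nRT  (R = 0.08206 L·atm/(mol·K))
V = nRT/P = 4.2×0.08206×496/2.0
= 85.474 L

85.474 L


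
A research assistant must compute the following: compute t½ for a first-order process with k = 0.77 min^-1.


t½ = ln2/k = 0.693147/(0.77 min^-1)
= 0.9002 min

0.9002 min


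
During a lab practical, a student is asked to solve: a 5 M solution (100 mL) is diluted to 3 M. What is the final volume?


C1V1 = C2V2
5 × 100 = 3 × V2
V2 = 500/3 = 166.67 mL

166.67 mL


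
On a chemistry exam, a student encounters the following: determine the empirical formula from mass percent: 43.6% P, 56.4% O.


Assume 100 g sample. Moles of each element:
  P: 43.6/30.97 = 1.408 mol
  O: 56.4/16.0 = 3.525 mol
Divide by smallest (1.408):
  P: 1.408/1.408 = 1.0
  O: 3.525/1.408 = 2.5
Multiply all ratios by 2 to obtain whole numbers.
Empirical formula: P2O5

P2O5


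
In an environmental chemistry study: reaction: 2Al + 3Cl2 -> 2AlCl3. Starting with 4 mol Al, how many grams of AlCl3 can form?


Mole ratio AlCl3:Al = 2:2
n(AlCl3) = 4 × 2/2 = 4.000 mol
mass = 4.000 × 133.33 = 533.32 g

533.32 g


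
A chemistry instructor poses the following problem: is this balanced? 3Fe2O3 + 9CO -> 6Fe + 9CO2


Equation: 3Fe2O3 + 9CO -> 6Fe + 9CO2
Check atoms: C: 9=9, Fe: 6=6, O: 18=18
Balanced

Yes, balanced


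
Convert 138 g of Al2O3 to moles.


M(Al2O3) = 101.96 g/mol
n = mass/M = 138/101.96 = 1.3535 mol

1.3535 mol


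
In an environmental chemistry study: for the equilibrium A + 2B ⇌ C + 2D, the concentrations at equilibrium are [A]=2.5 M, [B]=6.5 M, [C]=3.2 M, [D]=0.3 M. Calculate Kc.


Kc = [C][D]^2/([A][B]^2)
= (3.2^1 × 0.3^2)/(2.5^1 × 6.5^2)
= 0.288/105.625
= 0.002727

0.002727


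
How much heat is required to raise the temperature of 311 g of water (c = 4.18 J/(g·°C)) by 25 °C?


q = mcΔT = 311 × 4.18 × 25
= 32499.50 J

32499.50 J


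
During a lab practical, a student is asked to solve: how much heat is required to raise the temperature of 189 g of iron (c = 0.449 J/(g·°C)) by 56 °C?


q = mcΔT = 189 × 0.449 × 56
= 4752.22 J

4752.22 J


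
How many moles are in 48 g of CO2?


M(CO2) = 44.01 g/mol
n = mass/M = 48/44.01 = 1.0907 mol

1.0907 mol


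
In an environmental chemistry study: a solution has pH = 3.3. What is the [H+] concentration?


[H+] = 10^(-pH) = 10^(-3.3)
= 5.01×10^-4 M

5.01×10^-4 M


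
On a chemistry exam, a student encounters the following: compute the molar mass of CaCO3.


M(CaCO3) = 1×40.08 + 1×12.01 + 3×16.0
= 40.08 + 12.01 + 48.0
= 100.09 g/mol

100.09 g/mol


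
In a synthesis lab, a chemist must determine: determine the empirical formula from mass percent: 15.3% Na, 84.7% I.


Assume 100 g sample. Moles of each element:
  Na: 15.3/22.99 = 0.666 mol
  I: 84.7/126.9 = 0.667 mol
Divide by smallest (0.666):
  Na: 0.666/0.666 = 1.0
  I: 0.667/0.666 = 1.0
Empirical formula: NaI

NaI


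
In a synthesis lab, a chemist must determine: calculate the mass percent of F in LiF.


M(LiF) = 1×6.94 + 1×19.0 = 25.94 g/mol
Mass of F = 1 × 19.0 = 19.00 g/mol
% F = 19.00/25.94 × 100 = 73.25%

73.25%


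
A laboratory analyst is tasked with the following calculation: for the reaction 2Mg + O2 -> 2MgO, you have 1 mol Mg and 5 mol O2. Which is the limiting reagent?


Mole ratio available / coefficient:
  Mg: 1/2 = 0.500
  O2: 5/1 = 5.000
Smaller ratio is limiting.

Mg


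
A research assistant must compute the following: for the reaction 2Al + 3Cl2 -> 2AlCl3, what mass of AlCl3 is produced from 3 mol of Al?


Mole ratio AlCl3:Al = 2:2
n(AlCl3) = 3 × 2/2 = 3.000 mol
mass = 3.000 × 133.33 = 399.99 g

399.99 g


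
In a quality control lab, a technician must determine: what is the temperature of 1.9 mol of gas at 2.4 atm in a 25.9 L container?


PV = nRT  (R = 0.08206 L·atm/(mol·K))
T = PV/(nR) = 2.4×25.9/(1.9×0.08206)
= 62.16/0.155914
= 398.68 K

398.68 K


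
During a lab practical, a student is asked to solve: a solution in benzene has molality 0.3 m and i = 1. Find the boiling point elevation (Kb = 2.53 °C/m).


ΔTb = Kb × m × i
= 2.53 × 0.3 × 1
= 0.759 °C

0.759 °C


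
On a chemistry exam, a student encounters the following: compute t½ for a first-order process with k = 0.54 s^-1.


t½ = ln2/k = 0.693147/(0.54 s^-1)
= 1.284 s

1.284 s


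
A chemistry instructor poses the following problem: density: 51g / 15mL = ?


ρ = mass/volume
= 51/15
= 3.4 g/mL

3.4 g/mL


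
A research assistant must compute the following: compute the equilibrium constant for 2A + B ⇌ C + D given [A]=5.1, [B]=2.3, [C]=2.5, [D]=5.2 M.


Kc = [C][D]/([A]^2[B])
= (2.5^1 × 5.2^1)/(5.1^2 × 2.3^1)
= 13/59.823
= 0.2173

0.2173


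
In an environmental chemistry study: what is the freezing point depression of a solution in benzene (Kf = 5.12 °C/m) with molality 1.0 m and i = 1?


ΔTf = Kf × m × i
= 5.12 × 1.0 × 1
= 5.12 °C

5.12 °C


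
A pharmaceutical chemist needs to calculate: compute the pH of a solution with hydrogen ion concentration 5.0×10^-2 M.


pH = -log10([H+]) = -log10(5.0×10^-2)
= 2 - log10(5.0)
= 2 - 0.7
= 1.3

1.3


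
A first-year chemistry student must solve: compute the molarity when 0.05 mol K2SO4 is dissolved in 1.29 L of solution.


M = n/V = 0.05/1.29 = 0.039 mol/L

0.039 M


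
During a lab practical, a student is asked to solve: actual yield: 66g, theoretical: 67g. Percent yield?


% yield = actual/theoretical × 100
= 66/67 × 100
= 98.51%

98.51%


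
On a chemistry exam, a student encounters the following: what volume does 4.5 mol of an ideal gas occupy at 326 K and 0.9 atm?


PV = nRT  (R = 0.08206 L·atm/(mol·K))
V = nRT/P = 4.5×0.08206×326/0.9
= 133.758 L

133.758 L


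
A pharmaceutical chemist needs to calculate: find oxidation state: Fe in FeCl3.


x + 3(-1) = 0, so x = +3
Oxidation number: +3

+3


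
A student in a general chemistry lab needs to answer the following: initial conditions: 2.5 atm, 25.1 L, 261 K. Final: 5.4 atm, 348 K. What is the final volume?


P1V1/T1 = P2V2/T2
V2 = P1V1T2/(T1P2)
= 2.5×25.1×348/(261×5.4)
= 15.494 L

15.494 L


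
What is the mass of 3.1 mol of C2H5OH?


M(C2H5OH) = 46.07 g/mol
mass = n × M = 3.1 × 46.07 = 142.82 g

142.82 g


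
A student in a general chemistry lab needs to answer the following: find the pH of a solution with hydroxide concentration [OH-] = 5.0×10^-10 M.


pOH = -log10([OH-]) = -log10(5.0×10^-10)
= 10 - log10(5.0) = 9.3
pH = 14 - pOH = 14 - 9.3 = 4.7

4.7


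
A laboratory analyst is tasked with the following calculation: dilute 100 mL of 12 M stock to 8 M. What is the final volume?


C1V1 = C2V2
12 × 100 = 8 × V2
V2 = 1200/8 = 150.0 mL

150.0 mL


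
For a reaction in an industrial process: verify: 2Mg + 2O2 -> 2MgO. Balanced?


Equation: 2Mg + 2O2 -> 2MgO
Check atoms: Mg: 2=2, O: 4≠2
Not balanced

No, not balanced


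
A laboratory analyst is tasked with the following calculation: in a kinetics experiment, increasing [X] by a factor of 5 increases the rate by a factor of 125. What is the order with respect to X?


rate ∝ [X]^n
5^n = 125 → n = 3
Order in X: 3

3


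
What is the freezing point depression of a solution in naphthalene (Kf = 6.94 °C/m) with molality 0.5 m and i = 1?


ΔTf = Kf × m × i
= 6.94 × 0.5 × 1
= 3.47 °C

3.47 °C


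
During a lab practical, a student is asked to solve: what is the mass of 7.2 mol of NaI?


M(NaI) = 149.89 g/mol
mass = n × M = 7.2 × 149.89 = 1079.21 g

1079.21 g


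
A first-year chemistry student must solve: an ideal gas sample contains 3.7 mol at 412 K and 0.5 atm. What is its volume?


PV = nRT  (R = 0.08206 L·atm/(mol·K))
V = nRT/P = 3.7×0.08206×412/0.5
= 250.185 L

250.185 L


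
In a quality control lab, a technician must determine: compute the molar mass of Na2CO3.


M(Na2CO3) = 2×22.99 + 1×12.01 + 3×16.0
= 45.98 + 12.01 + 48.0
= 105.99 g/mol

105.99 g/mol


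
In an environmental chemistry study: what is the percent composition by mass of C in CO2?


M(CO2) = 1×12.01 + 2×16.0 = 44.01 g/mol
Mass of C = 1 × 12.01 = 12.01 g/mol
% C = 12.01/44.01 × 100 = 27.29%

27.29%


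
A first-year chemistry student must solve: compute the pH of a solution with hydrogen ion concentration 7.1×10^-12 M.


pH = -log10([H+]) = -log10(7.1×10^-12)
= 12 - log10(7.1)
= 12 - 0.85
= 11.15

11.15


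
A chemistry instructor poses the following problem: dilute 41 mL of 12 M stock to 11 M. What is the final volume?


C1V1 = C2V2
12 × 41 = 11 × V2
V2 = 492/11 = 44.73 mL

44.73 mL


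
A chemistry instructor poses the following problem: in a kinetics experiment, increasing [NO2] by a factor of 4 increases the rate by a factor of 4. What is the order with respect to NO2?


rate ∝ [NO2]^n
4^n = 4 → n = 1
Order in NO2: 1

1


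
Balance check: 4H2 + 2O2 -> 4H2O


Equation: 4H2 + 2O2 -> 4H2O
Check atoms: H: 8=8, O: 4=4
Balanced

Yes, balanced


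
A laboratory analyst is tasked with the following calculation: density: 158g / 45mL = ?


ρ = mass/volume
= 158/45
= 3.511 g/mL

3.511 g/mL


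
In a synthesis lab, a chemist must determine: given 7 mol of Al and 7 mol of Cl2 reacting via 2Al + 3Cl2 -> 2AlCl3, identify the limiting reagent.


Mole ratio available / coefficient:
  Al: 7/2 = 3.500
  Cl2: 7/3 = 2.333
Smaller ratio is limiting.

Cl2


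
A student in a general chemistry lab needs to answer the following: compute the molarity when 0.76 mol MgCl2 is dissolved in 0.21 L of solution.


M = n/V = 0.76/0.21 = 3.619 mol/L

3.619 M


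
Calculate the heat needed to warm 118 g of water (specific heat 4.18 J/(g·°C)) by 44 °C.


q = mcΔT = 118 × 4.18 × 44
= 21702.56 J

21702.56 J


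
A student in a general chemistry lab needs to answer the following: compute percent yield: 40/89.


% yield = actual/theoretical × 100
= 40/89 × 100
= 44.94%

44.94%


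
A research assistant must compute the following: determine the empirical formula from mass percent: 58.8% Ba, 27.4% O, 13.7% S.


Assume 100 g sample. Moles of each element:
  Ba: 58.8/137.33 = 0.428 mol
  O: 27.4/16.0 = 1.712 mol
  S: 13.7/32.07 = 0.427 mol
Divide by smallest (0.427):
  Ba: 0.428/0.427 = 1.0
  O: 1.712/0.427 = 4.01
  S: 0.427/0.427 = 1.0
Empirical formula: BaSO4

BaSO4


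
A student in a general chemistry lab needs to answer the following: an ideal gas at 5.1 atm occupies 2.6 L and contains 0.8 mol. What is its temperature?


PV = nRT  (R = 0.08206 L·atm/(mol·K))
T = PV/(nR) = 5.1×2.6/(0.8×0.08206)
= 13.26/0.065648
= 201.99 K

201.99 K


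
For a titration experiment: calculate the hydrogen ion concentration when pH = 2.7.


[H+] = 10^(-pH) = 10^(-2.7)
= 2.0×10^-3 M

2.0×10^-3 M


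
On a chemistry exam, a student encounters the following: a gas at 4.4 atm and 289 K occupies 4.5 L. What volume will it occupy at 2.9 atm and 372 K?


P1V1/T1 = P2V2/T2
V2 = P1V1T2/(T1P2)
= 4.4×4.5×372/(289×2.9)
= 8.788 L

8.788 L


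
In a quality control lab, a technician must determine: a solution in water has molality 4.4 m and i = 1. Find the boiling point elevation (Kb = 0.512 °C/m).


ΔTb = Kb × m × i
= 0.512 × 4.4 × 1
= 2.2528 °C

2.2528 °C


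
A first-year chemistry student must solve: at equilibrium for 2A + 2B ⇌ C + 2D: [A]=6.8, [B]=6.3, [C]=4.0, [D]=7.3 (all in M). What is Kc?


Kc = [C][D]^2/([A]^2[B]^2)
= (4.0^1 × 7.3^2)/(6.8^2 × 6.3^2)
= 213.16/1835.2656
= 0.1161

0.1161


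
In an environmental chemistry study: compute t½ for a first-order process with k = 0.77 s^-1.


t½ = ln2/k = 0.693147/(0.77 s^-1)
= 0.9002 s

0.9002 s


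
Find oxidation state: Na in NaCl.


Group 1 metal: +1
Oxidation number: +1

+1


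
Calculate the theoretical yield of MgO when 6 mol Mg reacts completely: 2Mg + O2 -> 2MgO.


Mole ratio MgO:Mg = 2:2
n(MgO) = 6 × 2/2 = 6.000 mol
mass = 6.000 × 40.31 = 241.86 g

241.86 g


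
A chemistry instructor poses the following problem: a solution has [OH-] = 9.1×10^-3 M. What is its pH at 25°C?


pOH = -log10([OH-]) = -log10(9.1×10^-3)
= 3 - log10(9.1) = 2.04
pH = 14 - pOH = 14 - 2.04 = 11.96

11.96


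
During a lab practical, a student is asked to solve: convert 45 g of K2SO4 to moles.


M(K2SO4) = 174.27 g/mol
n = mass/M = 45/174.27 = 0.2582 mol

0.2582 mol


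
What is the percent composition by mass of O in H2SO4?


M(H2SO4) = 2×1.008 + 1×32.07 + 4×16.0 = 98.086 g/mol
Mass of O = 4 × 16.0 = 64.00 g/mol
% O = 64.00/98.086 × 100 = 65.25%

65.25%


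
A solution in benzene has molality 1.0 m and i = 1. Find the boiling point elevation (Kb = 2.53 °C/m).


ΔTb = Kb × m × i
= 2.53 × 1.0 × 1
= 2.53 °C

2.53 °C


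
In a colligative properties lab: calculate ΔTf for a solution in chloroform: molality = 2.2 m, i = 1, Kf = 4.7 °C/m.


ΔTf = Kf × m × i
= 4.7 × 2.2 × 1
= 10.34 °C

10.34 °C


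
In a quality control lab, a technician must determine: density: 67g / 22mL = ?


ρ = mass/volume
= 67/22
= 3.045 g/mL

3.045 g/mL


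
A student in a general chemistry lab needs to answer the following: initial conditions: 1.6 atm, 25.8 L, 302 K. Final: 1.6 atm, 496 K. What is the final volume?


P1V1/T1 = P2V2/T2
V2 = P1V1T2/(T1P2)
= 1.6×25.8×496/(302×1.6)
= 42.374 L

42.374 L


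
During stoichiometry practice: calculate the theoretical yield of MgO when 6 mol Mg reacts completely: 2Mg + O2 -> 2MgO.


Mole ratio MgO:Mg = 2:2
n(MgO) = 6 × 2/2 = 6.000 mol
mass = 6.000 × 40.31 = 241.86 g

241.86 g


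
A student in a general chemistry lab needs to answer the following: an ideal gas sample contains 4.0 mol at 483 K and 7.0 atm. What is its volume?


PV = nRT  (R = 0.08206 L·atm/(mol·K))
V = nRT/P = 4.0×0.08206×483/7.0
= 22.649 L

22.649 L


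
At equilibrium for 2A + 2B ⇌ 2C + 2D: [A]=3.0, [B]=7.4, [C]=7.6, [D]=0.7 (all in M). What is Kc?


Kc = [C]^2[D]^2/([A]^2[B]^2)
= (7.6^2 × 0.7^2)/(3.0^2 × 7.4^2)
= 28.3024/492.84
= 0.05743

0.05743


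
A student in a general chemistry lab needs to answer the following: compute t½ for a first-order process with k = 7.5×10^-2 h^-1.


t½ = ln2/k = 0.693147/(7.5×10^-2 h^-1)
= 9.242 h

9.242 h


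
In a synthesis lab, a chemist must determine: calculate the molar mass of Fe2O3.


M(Fe2O3) = 2×55.85 + 3×16.0
= 111.7 + 48.0
= 159.7 g/mol

159.7 g/mol


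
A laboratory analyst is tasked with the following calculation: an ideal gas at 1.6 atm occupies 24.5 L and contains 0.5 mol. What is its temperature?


PV = nRT  (R = 0.08206 L·atm/(mol·K))
T = PV/(nR) = 1.6×24.5/(0.5×0.08206)
= 39.20/0.041030
= 955.40 K

955.40 K


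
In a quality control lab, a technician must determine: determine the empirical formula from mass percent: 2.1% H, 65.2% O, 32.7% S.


Assume 100 g sample. Moles of each element:
  H: 2.1/1.008 = 2.083 mol
  O: 65.2/16.0 = 4.075 mol
  S: 32.7/32.07 = 1.02 mol
Divide by smallest (1.02):
  H: 2.083/1.02 = 2.04
  O: 4.075/1.02 = 4.0
  S: 1.02/1.02 = 1.0
Empirical formula: H2SO4

H2SO4


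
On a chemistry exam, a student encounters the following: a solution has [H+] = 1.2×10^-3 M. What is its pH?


pH = -log10([H+]) = -log10(1.2×10^-3)
= 3 - log10(1.2)
= 3 - 0.08
= 2.92

2.92


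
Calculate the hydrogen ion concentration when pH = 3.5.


[H+] = 10^(-pH) = 10^(-3.5)
= 3.16×10^-4 M

3.16×10^-4 M


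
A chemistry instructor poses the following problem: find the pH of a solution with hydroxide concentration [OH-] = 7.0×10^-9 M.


pOH = -log10([OH-]) = -log10(7.0×10^-9)
= 9 - log10(7.0) = 8.15
pH = 14 - pOH = 14 - 8.15 = 5.85

5.85


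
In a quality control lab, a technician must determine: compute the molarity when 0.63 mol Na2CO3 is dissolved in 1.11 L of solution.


M = n/V = 0.63/1.11 = 0.568 mol/L

0.568 M


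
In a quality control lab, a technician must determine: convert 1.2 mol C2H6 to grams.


M(C2H6) = 30.07 g/mol
mass = n × M = 1.2 × 30.07 = 36.08 g

36.08 g


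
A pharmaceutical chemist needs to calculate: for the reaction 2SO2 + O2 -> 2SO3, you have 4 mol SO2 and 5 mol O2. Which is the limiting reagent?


Mole ratio available / coefficient:
  SO2: 4/2 = 2.000
  O2: 5/1 = 5.000
Smaller ratio is limiting.

SO2


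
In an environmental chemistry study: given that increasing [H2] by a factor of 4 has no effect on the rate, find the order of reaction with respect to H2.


rate ∝ [H2]^n
rate ∝ [H2]^0
Order in H2: 0

0


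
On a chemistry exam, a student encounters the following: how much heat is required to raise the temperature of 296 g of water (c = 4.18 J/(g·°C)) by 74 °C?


q = mcΔT = 296 × 4.18 × 74
= 91558.72 J

91558.72 J


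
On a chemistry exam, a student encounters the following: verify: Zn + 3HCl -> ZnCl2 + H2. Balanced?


Equation: Zn + 3HCl -> ZnCl2 + H2
Check atoms: Cl: 3≠2, H: 3≠2, Zn: 1=1
Not balanced

No, not balanced


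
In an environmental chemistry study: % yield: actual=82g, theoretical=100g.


% yield = actual/theoretical × 100
= 82/100 × 100
= 82.0%

82.0%


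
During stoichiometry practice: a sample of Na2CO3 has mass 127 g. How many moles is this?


M(Na2CO3) = 105.99 g/mol
n = mass/M = 127/105.99 = 1.1982 mol

1.1982 mol


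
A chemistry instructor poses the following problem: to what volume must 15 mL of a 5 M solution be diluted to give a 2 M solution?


C1V1 = C2V2
5 × 15 = 2 × V2
V2 = 75/2 = 37.5 mL

37.5 mL


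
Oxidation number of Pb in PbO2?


x + 2(-2) = 0, so x = +4
Oxidation number: +4

+4


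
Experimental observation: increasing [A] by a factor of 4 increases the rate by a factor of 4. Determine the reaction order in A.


rate ∝ [A]^n
4^n = 4 → n = 1
Order in A: 1

1


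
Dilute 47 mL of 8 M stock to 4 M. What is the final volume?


C1V1 = C2V2
8 × 47 = 4 × V2
V2 = 376/4 = 94.0 mL

94.0 mL


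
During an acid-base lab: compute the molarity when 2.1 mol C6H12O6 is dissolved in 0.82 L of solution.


M = n/V = 2.1/0.82 = 2.561 mol/L

2.561 M


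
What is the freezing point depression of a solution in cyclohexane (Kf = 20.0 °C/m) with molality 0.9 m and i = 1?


ΔTf = Kf × m × i
= 20.0 × 0.9 × 1
= 18.0 °C

18.0 °C


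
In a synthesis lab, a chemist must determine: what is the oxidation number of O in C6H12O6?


O is usually -2
Oxidation number: -2

-2


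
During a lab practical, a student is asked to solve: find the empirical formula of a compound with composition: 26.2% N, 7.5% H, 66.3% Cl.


Assume 100 g sample. Moles of each element:
  N: 26.2/14.01 = 1.87 mol
  H: 7.5/1.008 = 7.44 mol
  Cl: 66.3/35.45 = 1.87 mol
Divide by smallest (1.87):
  N: 1.87/1.87 = 1.0
  H: 7.44/1.87 = 3.98
  Cl: 1.87/1.87 = 1.0
Empirical formula: NH4Cl

NH4Cl


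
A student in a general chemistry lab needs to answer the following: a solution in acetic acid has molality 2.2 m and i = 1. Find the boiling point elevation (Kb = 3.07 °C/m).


ΔTb = Kb × m × i
= 3.07 × 2.2 × 1
= 6.754 °C

6.754 °C


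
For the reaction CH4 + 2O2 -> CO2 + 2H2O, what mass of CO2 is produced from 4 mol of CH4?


Mole ratio CO2:CH4 = 1:1
n(CO2) = 4 × 1/1 = 4.000 mol
mass = 4.000 × 44.01 = 176.04 g

176.04 g


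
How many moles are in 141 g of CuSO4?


M(CuSO4) = 159.62 g/mol
n = mass/M = 141/159.62 = 0.8833 mol

0.8833 mol


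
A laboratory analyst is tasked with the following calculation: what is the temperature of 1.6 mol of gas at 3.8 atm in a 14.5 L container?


PV = nRT  (R = 0.08206 L·atm/(mol·K))
T = PV/(nR) = 3.8×14.5/(1.6×0.08206)
= 55.10/0.131296
= 419.66 K

419.66 K


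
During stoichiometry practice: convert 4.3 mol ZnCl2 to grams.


M(ZnCl2) = 136.28 g/mol
mass = n × M = 4.3 × 136.28 = 586.00 g

586.00 g


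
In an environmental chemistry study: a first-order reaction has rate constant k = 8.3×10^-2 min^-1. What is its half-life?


t½ = ln2/k = 0.693147/(8.3×10^-2 min^-1)
= 8.351 min

8.351 min


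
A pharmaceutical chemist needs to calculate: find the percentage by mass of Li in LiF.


M(LiF) = 1×6.94 + 1×19.0 = 25.94 g/mol
Mass of Li = 1 × 6.94 = 6.94 g/mol
% Li = 6.94/25.94 × 100 = 26.75%

26.75%


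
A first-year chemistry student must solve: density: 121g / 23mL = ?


ρ = mass/volume
= 121/23
= 5.261 g/mL

5.261 g/mL


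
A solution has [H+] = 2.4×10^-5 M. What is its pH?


pH = -log10([H+]) = -log10(2.4×10^-5)
= 5 - log10(2.4)
= 5 - 0.38
= 4.62

4.62


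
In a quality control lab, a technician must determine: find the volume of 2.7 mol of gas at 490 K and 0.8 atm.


PV = nRT  (R = 0.08206 L·atm/(mol·K))
V = nRT/P = 2.7×0.08206×490/0.8
= 135.707 L

135.707 L


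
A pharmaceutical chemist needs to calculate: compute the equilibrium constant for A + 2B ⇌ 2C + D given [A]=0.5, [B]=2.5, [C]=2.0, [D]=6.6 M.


Kc = [C]^2[D]/([A][B]^2)
= (2.0^2 × 6.6^1)/(0.5^1 × 2.5^2)
= 26.4/3.125
= 8.448

8.448


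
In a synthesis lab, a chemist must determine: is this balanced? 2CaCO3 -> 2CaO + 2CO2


Equation: 2CaCO3 -> 2CaO + 2CO2
Check atoms: C: 2=2, Ca: 2=2, O: 6=6
Balanced

Yes, balanced


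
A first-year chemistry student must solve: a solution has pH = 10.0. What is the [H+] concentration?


[H+] = 10^(-pH) = 10^(-10.0)
= 1.0×10^-10 M

1.0×10^-10 M


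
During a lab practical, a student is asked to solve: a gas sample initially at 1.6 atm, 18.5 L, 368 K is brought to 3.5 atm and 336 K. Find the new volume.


P1V1/T1 = P2V2/T2
V2 = P1V1T2/(T1P2)
= 1.6×18.5×336/(368×3.5)
= 7.722 L

7.722 L


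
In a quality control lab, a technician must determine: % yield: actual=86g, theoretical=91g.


% yield = actual/theoretical × 100
= 86/91 × 100
= 94.51%

94.51%


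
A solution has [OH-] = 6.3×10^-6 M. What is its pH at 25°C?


pOH = -log10([OH-]) = -log10(6.3×10^-6)
= 6 - log10(6.3) = 5.2
pH = 14 - pOH = 14 - 5.2 = 8.8

8.8


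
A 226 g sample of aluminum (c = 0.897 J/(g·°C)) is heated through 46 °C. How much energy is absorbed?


q = mcΔT = 226 × 0.897 × 46
= 9325.21 J

9325.21 J


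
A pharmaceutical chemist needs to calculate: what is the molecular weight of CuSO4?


M(CuSO4) = 1×63.55 + 1×32.07 + 4×16.0
= 63.55 + 32.07 + 64.0
= 159.62 g/mol

159.62 g/mol


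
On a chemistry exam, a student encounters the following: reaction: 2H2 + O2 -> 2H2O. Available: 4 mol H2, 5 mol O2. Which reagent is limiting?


Mole ratio available / coefficient:
  H2: 4/2 = 2.000
  O2: 5/1 = 5.000
Smaller ratio is limiting.

H2


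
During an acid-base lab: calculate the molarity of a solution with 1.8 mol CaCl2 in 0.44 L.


M = n/V = 1.8/0.44 = 4.091 mol/L

4.091 M


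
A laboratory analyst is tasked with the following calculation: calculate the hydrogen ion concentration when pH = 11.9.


[H+] = 10^(-pH) = 10^(-11.9)
= 1.26×10^-12 M

1.26×10^-12 M


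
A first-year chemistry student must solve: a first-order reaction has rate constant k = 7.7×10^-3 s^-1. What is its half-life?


t½ = ln2/k = 0.693147/(7.7×10^-3 s^-1)
= 90.02 s

90.02 s


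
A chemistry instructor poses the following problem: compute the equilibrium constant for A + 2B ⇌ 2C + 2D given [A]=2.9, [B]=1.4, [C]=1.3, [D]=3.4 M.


Kc = [C]^2[D]^2/([A][B]^2)
= (1.3^2 × 3.4^2)/(2.9^1 × 1.4^2)
= 19.5364/5.684
= 3.437

3.437


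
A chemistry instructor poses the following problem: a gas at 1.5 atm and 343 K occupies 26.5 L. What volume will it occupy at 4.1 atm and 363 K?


P1V1/T1 = P2V2/T2
V2 = P1V1T2/(T1P2)
= 1.5×26.5×363/(343×4.1)
= 10.26 L

10.26 L


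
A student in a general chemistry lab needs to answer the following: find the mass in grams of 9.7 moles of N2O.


M(N2O) = 44.02 g/mol
mass = n × M = 9.7 × 44.02 = 426.99 g

426.99 g


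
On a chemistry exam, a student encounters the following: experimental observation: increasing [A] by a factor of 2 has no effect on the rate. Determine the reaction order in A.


rate ∝ [A]^n
rate ∝ [A]^0
Order in A: 0

0


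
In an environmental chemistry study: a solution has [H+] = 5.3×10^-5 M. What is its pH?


pH = -log10([H+]) = -log10(5.3×10^-5)
= 5 - log10(5.3)
= 5 - 0.72
= 4.28

4.28


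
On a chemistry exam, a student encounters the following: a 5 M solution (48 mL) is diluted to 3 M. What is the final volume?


C1V1 = C2V2
5 × 48 = 3 × V2
V2 = 240/3 = 80.0 mL

80.0 mL


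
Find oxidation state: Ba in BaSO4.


Group 2 metal: +2
Oxidation number: +2

+2


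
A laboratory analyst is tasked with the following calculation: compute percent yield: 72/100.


% yield = actual/theoretical × 100
= 72/100 × 100
= 72.0%

72.0%


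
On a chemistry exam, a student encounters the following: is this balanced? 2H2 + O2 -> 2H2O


Equation: 2H2 + O2 -> 2H2O
Check atoms: H: 4=4, O: 2=2
Balanced

Yes, balanced


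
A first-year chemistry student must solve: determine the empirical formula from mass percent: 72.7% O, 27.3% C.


Assume 100 g sample. Moles of each element:
  O: 72.7/16.0 = 4.544 mol
  C: 27.3/12.01 = 2.273 mol
Divide by smallest (2.273):
  O: 4.544/2.273 = 2.0
  C: 2.273/2.273 = 1.0
Empirical formula: CO2

CO2


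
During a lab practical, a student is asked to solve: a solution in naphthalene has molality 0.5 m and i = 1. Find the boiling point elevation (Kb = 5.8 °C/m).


ΔTb = Kb × m × i
= 5.8 × 0.5 × 1
= 2.9 °C

2.9 °C


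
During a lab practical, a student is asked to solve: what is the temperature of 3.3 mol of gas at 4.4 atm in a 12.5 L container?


PV = nRT  (R = 0.08206 L·atm/(mol·K))
T = PV/(nR) = 4.4×12.5/(3.3×0.08206)
= 55.00/0.270798
= 203.10 K

203.10 K


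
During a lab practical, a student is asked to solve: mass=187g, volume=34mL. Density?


ρ = mass/volume
= 187/34
= 5.5 g/mL

5.5 g/mL


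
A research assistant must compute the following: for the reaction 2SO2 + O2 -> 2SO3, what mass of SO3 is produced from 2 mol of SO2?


Mole ratio SO3:SO2 = 2:2
n(SO3) = 2 × 2/2 = 2.000 mol
mass = 2.000 × 80.07 = 160.14 g

160.14 g


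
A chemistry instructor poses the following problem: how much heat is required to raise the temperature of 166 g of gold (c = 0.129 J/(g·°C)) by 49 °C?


q = mcΔT = 166 × 0.129 × 49
= 1049.29 J

1049.29 J


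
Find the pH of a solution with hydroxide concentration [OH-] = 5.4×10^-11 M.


pOH = -log10([OH-]) = -log10(5.4×10^-11)
= 11 - log10(5.4) = 10.27
pH = 14 - pOH = 14 - 10.27 = 3.73

3.73


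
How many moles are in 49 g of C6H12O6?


M(C6H12O6) = 180.16 g/mol
n = mass/M = 49/180.16 = 0.272 mol

0.272 mol


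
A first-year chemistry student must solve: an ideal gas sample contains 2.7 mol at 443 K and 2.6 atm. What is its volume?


PV = nRT  (R = 0.08206 L·atm/(mol·K))
V = nRT/P = 2.7×0.08206×443/2.6
= 37.751 L

37.751 L


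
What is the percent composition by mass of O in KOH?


M(KOH) = 1×39.1 + 1×16.0 + 1×1.008 = 56.108 g/mol
Mass of O = 1 × 16.0 = 16.00 g/mol
% O = 16.00/56.108 × 100 = 28.52%

28.52%


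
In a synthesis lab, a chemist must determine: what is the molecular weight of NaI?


M(NaI) = 1×22.99 + 1×126.9
= 22.99 + 126.9
= 149.89 g/mol

149.89 g/mol


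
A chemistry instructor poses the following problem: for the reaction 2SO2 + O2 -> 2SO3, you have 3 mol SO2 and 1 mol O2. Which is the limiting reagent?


Mole ratio available / coefficient:
  SO2: 3/2 = 1.500
  O2: 1/1 = 1.000
Smaller ratio is limiting.

O2


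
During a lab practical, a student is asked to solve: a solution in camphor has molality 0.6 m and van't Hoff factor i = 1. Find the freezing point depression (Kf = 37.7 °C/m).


ΔTf = Kf × m × i
= 37.7 × 0.6 × 1
= 22.62 °C

22.62 °C


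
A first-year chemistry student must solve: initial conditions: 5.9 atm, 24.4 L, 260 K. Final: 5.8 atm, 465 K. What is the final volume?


P1V1/T1 = P2V2/T2
V2 = P1V1T2/(T1P2)
= 5.9×24.4×465/(260×5.8)
= 44.391 L

44.391 L


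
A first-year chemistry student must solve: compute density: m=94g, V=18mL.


ρ = mass/volume
= 94/18
= 5.222 g/mL

5.222 g/mL


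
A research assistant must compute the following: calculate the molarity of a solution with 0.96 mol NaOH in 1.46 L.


M = n/V = 0.96/1.46 = 0.658 mol/L

0.658 M


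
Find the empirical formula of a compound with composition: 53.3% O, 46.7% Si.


Assume 100 g sample. Moles of each element:
  O: 53.3/16.0 = 3.331 mol
  Si: 46.7/28.09 = 1.663 mol
Divide by smallest (1.663):
  O: 3.331/1.663 = 2.0
  Si: 1.663/1.663 = 1.0
Empirical formula: SiO2

SiO2


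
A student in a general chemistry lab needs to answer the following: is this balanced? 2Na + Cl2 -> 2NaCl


Equation: 2Na + Cl2 -> 2NaCl
Check atoms: Cl: 2=2, Na: 2=2
Balanced

Yes, balanced


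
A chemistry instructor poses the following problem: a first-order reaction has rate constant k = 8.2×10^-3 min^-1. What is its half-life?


t½ = ln2/k = 0.693147/(8.2×10^-3 min^-1)
= 84.53 min

84.53 min


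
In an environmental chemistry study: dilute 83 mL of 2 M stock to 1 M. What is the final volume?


C1V1 = C2V2
2 × 83 = 1 × V2
V2 = 166/1 = 166.0 mL

166.0 mL


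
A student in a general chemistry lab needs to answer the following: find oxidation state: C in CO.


x + (-2) = 0, so x = +2
Oxidation number: +2

+2


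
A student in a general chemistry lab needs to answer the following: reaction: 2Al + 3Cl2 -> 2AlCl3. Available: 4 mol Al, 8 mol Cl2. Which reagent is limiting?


Mole ratio available / coefficient:
  Al: 4/2 = 2.000
  Cl2: 8/3 = 2.667
Smaller ratio is limiting.

Al


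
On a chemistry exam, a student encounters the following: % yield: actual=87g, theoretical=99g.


% yield = actual/theoretical × 100
= 87/99 × 100
= 87.88%

87.88%


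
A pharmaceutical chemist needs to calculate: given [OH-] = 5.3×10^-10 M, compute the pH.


pOH = -log10([OH-]) = -log10(5.3×10^-10)
= 10 - log10(5.3) = 9.28
pH = 14 - pOH = 14 - 9.28 = 4.72

4.72


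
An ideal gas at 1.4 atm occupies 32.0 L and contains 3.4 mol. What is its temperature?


PV = nRT  (R = 0.08206 L·atm/(mol·K))
T = PV/(nR) = 1.4×32.0/(3.4×0.08206)
= 44.80/0.279004
= 160.57 K

160.57 K


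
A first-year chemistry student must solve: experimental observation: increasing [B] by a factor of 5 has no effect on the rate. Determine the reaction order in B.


rate ∝ [B]^n
rate ∝ [B]^0
Order in B: 0

0


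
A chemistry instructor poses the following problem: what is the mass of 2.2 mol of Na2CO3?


M(Na2CO3) = 105.99 g/mol
mass = n × M = 2.2 × 105.99 = 233.18 g

233.18 g


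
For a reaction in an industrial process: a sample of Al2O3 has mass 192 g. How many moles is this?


M(Al2O3) = 101.96 g/mol
n = mass/M = 192/101.96 = 1.8831 mol

1.8831 mol


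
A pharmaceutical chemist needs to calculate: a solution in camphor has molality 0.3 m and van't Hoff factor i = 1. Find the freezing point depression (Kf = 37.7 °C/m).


ΔTf = Kf × m × i
= 37.7 × 0.3 × 1
= 11.31 °C

11.31 °C


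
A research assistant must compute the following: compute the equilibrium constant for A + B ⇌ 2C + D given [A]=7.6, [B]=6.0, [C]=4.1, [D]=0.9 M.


Kc = [C]^2[D]/([A][B])
= (4.1^2 × 0.9^1)/(7.6^1 × 6.0^1)
= 15.129/45.6
= 0.3318

0.3318


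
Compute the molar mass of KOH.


M(KOH) = 1×39.1 + 1×16.0 + 1×1.008
= 39.1 + 16.0 + 1.01
= 56.11 g/mol

56.11 g/mol


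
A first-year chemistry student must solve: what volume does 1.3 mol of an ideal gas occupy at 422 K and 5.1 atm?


PV = nRT  (R = 0.08206 L·atm/(mol·K))
V = nRT/P = 1.3×0.08206×422/5.1
= 8.827 L

8.827 L


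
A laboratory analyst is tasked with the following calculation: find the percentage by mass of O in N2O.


M(N2O) = 2×14.01 + 1×16.0 = 44.02 g/mol
Mass of O = 1 × 16.0 = 16.00 g/mol
% O = 16.00/44.02 × 100 = 36.35%

36.35%


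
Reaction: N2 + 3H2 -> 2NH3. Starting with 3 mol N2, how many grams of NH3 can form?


Mole ratio NH3:N2 = 2:1
n(NH3) = 3 × 2/1 = 6.000 mol
mass = 6.000 × 17.03 = 102.18 g

102.18 g


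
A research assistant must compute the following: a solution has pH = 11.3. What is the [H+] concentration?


[H+] = 10^(-pH) = 10^(-11.3)
= 5.01×10^-12 M

5.01×10^-12 M


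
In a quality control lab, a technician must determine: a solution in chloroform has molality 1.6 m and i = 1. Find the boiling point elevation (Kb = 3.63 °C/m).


ΔTb = Kb × m × i
= 3.63 × 1.6 × 1
= 5.808 °C

5.808 °C


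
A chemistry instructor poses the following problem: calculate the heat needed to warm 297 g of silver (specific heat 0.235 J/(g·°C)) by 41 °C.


q = mcΔT = 297 × 0.235 × 41
= 2861.60 J

2861.60 J


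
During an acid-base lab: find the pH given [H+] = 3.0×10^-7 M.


pH = -log10([H+]) = -log10(3.0×10^-7)
= 7 - log10(3.0)
= 7 - 0.48
= 6.52

6.52


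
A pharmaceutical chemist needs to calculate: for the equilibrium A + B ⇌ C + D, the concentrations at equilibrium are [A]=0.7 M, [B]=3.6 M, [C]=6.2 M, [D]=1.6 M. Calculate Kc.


Kc = [C][D]/([A][B])
= (6.2^1 × 1.6^1)/(0.7^1 × 3.6^1)
= 9.92/2.52
= 3.937

3.937


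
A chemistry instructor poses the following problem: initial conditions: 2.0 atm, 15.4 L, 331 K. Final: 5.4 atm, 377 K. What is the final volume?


P1V1/T1 = P2V2/T2
V2 = P1V1T2/(T1P2)
= 2.0×15.4×377/(331×5.4)
= 6.496 L

6.496 L
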